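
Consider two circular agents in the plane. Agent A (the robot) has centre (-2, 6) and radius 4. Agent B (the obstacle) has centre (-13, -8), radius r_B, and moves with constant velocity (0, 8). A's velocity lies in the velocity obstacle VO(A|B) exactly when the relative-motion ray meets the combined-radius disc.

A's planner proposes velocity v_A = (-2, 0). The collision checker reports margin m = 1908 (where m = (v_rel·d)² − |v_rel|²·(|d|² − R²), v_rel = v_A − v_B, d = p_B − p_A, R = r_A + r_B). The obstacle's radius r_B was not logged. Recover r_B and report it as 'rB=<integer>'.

m = 1908
d = (-11, -14);  v_rel = (-2, -8),  |v_rel|² = 68
v_rel×d = (-2)·(-14) − (-8)·(-11) = -60
since m = R²·68 − (-60)²:  R² = (3600 + 1908) / 68 = 81
R = √81 = 9  ⇒  r_B = 9 − 4 = 5

rB=5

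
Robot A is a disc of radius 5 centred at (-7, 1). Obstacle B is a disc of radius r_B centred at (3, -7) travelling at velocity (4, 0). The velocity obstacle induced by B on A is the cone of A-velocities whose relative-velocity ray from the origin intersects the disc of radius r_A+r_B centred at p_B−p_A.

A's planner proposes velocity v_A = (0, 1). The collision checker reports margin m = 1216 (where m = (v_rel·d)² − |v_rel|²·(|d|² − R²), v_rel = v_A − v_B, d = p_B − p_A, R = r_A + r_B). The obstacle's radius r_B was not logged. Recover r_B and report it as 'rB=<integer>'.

m = 1216
d = (10, -8);  v_rel = (-4, 1),  |v_rel|² = 17
v_rel×d = (-4)·(-8) − (1)·(10) = 22
since m = R²·17 − 22²:  R² = (484 + 1216) / 17 = 100
R = √100 = 10  ⇒  r_B = 10 − 5 = 5

rB=5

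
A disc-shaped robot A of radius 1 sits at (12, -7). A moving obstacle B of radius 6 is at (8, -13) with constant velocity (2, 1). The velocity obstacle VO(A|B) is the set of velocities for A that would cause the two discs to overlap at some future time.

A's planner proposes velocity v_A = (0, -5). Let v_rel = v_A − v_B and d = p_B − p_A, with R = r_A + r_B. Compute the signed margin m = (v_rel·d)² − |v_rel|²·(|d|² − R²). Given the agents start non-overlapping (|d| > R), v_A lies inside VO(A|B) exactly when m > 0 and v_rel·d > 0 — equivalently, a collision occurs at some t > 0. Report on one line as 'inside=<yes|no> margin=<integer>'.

d = (-4, -6),  |d|² = 52;  R = 1+6 = 7,  c = 52−7² = 3
v_rel = (-2, -6),  |v_rel|² = 40;  v_rel·d = (-2)·(-4) + (-6)·(-6) = 44
40·t² − 88·t + 3 = 0  ⇒  m = 44² − 40·3 = 1816
m = 1816 > 0,  v_rel·d = 44 > 0  ⇒  inside

inside=yes margin=1816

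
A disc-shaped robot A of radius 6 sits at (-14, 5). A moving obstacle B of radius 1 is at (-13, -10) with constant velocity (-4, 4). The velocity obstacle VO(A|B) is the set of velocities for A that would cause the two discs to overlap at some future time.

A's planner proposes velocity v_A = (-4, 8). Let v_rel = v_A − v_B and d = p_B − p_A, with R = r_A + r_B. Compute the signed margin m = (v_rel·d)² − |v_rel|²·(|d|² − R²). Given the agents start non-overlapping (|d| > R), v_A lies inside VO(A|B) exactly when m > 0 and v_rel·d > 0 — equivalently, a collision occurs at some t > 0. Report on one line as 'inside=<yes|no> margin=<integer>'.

d = (1, -15),  |d|² = 226;  R = 6+1 = 7,  c = 226−7² = 177
v_rel = (0, 4),  |v_rel|² = 16;  v_rel·d = (0)·(1) + (4)·(-15) = -60
16·t² + 120·t + 177 = 0  ⇒  m = (-60)² − 16·177 = 768
m = 768 > 0,  v_rel·d = -60 < 0  ⇒  outside

inside=no margin=768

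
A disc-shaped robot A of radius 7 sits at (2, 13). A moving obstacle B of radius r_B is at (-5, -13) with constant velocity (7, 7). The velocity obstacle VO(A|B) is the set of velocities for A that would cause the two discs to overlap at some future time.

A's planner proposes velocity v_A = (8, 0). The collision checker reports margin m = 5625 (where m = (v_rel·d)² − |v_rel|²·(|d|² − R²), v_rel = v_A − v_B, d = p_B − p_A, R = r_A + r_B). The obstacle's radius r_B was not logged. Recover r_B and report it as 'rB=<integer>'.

m = 5625
d = (-7, -26);  v_rel = (1, -7),  |v_rel|² = 50
v_rel×d = (1)·(-26) − (-7)·(-7) = -75
since m = R²·50 − (-75)²:  R² = (5625 + 5625) / 50 = 225
R = √225 = 15  ⇒  r_B = 15 − 7 = 8

rB=8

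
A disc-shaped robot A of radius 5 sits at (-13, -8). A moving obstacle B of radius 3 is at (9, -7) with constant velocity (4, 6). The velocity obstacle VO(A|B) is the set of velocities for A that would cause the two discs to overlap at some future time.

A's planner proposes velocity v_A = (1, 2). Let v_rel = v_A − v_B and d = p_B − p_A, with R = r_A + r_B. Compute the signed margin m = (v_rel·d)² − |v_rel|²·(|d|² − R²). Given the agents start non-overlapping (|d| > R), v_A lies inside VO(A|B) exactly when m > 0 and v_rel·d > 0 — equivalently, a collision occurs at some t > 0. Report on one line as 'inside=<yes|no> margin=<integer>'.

d = (22, 1),  |d|² = 485;  R = 5+3 = 8,  c = 485−8² = 421
v_rel = (-3, -4),  |v_rel|² = 25;  v_rel·d = (-3)·(22) + (-4)·(1) = -70
25·t² + 140·t + 421 = 0  ⇒  m = (-70)² − 25·421 = -5625
m = -5625 < 0,  v_rel·d = -70 < 0  ⇒  outside

inside=no margin=-5625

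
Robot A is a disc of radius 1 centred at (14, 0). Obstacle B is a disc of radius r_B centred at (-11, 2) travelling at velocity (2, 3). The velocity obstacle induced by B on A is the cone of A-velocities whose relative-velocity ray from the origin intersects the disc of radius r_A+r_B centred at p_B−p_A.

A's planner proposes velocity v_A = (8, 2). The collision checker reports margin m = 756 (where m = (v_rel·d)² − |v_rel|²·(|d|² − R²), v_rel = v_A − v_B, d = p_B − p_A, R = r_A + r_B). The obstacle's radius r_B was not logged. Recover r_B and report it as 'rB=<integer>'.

m = 756
d = (-25, 2);  v_rel = (6, -1),  |v_rel|² = 37
v_rel×d = (6)·(2) − (-1)·(-25) = -13
since m = R²·37 − (-13)²:  R² = (169 + 756) / 37 = 25
R = √25 = 5  ⇒  r_B = 5 − 1 = 4

rB=4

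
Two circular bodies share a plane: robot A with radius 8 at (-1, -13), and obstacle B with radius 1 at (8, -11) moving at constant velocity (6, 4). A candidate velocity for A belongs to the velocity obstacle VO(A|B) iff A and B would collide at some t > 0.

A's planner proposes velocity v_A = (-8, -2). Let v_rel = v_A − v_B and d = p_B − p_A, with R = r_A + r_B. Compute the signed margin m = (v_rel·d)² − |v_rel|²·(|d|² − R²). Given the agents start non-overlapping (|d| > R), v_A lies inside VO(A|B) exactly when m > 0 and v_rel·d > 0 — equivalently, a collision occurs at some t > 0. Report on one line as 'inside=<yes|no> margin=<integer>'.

d = (9, 2),  |d|² = 85;  R = 8+1 = 9,  c = 85−9² = 4
v_rel = (-14, -6),  |v_rel|² = 232;  v_rel·d = (-14)·(9) + (-6)·(2) = -138
232·t² + 276·t + 4 = 0  ⇒  m = (-138)² − 232·4 = 18116
m = 18116 > 0,  v_rel·d = -138 < 0  ⇒  outside

inside=no margin=18116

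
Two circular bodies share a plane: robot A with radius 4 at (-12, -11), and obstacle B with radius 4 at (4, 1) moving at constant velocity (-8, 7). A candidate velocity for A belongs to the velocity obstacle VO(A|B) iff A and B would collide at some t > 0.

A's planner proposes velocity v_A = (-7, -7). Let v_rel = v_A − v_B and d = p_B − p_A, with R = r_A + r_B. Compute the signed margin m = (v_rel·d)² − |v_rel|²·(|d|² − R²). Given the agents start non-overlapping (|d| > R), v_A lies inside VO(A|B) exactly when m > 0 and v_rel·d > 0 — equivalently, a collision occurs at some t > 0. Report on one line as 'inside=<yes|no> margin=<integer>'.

d = (16, 12),  |d|² = 400;  R = 4+4 = 8,  c = 400−8² = 336
v_rel = (1, -14),  |v_rel|² = 197;  v_rel·d = (1)·(16) + (-14)·(12) = -152
197·t² + 304·t + 336 = 0  ⇒  m = (-152)² − 197·336 = -43088
m = -43088 < 0,  v_rel·d = -152 < 0  ⇒  outside

inside=no margin=-43088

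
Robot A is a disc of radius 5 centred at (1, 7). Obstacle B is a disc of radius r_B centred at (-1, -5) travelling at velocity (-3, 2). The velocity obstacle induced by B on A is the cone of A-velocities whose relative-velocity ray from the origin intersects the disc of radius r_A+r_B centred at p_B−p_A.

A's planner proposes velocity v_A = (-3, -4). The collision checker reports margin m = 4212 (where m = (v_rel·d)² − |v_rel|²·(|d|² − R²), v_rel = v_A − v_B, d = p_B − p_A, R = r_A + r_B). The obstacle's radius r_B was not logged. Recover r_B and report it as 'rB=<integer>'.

m = 4212
d = (-2, -12);  v_rel = (0, -6),  |v_rel|² = 36
v_rel×d = (0)·(-12) − (-6)·(-2) = -12
since m = R²·36 − (-12)²:  R² = (144 + 4212) / 36 = 121
R = √121 = 11  ⇒  r_B = 11 − 5 = 6

rB=6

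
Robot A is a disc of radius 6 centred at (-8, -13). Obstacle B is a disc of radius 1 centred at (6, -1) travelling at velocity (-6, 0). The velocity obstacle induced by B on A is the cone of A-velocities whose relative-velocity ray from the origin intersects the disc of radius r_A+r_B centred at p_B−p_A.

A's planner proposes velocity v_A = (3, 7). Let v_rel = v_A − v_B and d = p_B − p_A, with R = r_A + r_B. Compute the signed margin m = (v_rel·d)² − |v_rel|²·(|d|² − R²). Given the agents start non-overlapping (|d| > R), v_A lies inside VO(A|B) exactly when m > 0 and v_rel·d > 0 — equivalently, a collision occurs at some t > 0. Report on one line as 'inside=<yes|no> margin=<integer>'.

d = (14, 12),  |d|² = 340;  R = 6+1 = 7,  c = 340−7² = 291
v_rel = (9, 7),  |v_rel|² = 130;  v_rel·d = (9)·(14) + (7)·(12) = 210
130·t² − 420·t + 291 = 0  ⇒  m = 210² − 130·291 = 6270
m = 6270 > 0,  v_rel·d = 210 > 0  ⇒  inside

inside=yes margin=6270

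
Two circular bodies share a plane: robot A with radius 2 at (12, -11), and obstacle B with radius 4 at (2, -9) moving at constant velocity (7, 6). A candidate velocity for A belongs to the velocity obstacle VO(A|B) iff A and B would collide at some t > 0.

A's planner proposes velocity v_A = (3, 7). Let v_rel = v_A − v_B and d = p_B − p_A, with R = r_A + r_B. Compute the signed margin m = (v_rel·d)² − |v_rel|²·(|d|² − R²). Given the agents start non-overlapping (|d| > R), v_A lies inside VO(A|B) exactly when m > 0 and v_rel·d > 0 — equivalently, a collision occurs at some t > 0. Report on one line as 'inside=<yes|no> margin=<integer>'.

d = (-10, 2),  |d|² = 104;  R = 2+4 = 6,  c = 104−6² = 68
v_rel = (-4, 1),  |v_rel|² = 17;  v_rel·d = (-4)·(-10) + (1)·(2) = 42
17·t² − 84·t + 68 = 0  ⇒  m = 42² − 17·68 = 608
m = 608 > 0,  v_rel·d = 42 > 0  ⇒  inside

inside=yes margin=608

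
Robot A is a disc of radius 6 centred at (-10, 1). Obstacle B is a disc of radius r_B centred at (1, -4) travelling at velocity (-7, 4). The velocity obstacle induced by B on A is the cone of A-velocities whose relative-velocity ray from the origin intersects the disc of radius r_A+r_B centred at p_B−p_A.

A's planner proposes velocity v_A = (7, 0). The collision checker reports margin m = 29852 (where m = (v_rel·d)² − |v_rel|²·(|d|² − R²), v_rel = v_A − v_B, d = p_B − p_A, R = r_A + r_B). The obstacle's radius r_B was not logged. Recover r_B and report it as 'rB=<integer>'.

m = 29852
d = (11, -5);  v_rel = (14, -4),  |v_rel|² = 212
v_rel×d = (14)·(-5) − (-4)·(11) = -26
since m = R²·212 − (-26)²:  R² = (676 + 29852) / 212 = 144
R = √144 = 12  ⇒  r_B = 12 − 6 = 6

rB=6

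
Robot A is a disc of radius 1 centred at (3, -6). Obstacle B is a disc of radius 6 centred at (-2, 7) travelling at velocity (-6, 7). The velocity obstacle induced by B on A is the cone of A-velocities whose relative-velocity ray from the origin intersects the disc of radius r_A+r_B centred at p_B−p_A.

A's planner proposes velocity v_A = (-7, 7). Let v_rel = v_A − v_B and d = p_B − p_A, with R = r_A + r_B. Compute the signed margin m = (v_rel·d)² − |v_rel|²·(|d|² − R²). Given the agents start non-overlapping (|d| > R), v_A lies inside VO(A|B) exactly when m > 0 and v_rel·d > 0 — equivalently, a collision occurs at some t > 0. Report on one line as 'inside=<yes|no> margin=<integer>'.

d = (-5, 13),  |d|² = 194;  R = 1+6 = 7,  c = 194−7² = 145
v_rel = (-1, 0),  |v_rel|² = 1;  v_rel·d = (-1)·(-5) + (0)·(13) = 5
1·t² − 10·t + 145 = 0  ⇒  m = 5² − 1·145 = -120
m = -120 < 0,  v_rel·d = 5 > 0  ⇒  outside

inside=no margin=-120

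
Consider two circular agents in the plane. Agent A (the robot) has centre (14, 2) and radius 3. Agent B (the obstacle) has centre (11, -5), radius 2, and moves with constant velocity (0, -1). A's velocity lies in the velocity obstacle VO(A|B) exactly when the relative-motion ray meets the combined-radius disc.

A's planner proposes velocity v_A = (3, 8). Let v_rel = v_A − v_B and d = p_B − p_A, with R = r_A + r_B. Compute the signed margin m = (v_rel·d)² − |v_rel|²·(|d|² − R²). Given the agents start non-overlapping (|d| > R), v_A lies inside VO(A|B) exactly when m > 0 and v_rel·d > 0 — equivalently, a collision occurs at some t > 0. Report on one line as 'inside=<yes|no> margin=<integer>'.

d = (-3, -7),  |d|² = 58;  R = 3+2 = 5,  c = 58−5² = 33
v_rel = (3, 9),  |v_rel|² = 90;  v_rel·d = (3)·(-3) + (9)·(-7) = -72
90·t² + 144·t + 33 = 0  ⇒  m = (-72)² − 90·33 = 2214
m = 2214 > 0,  v_rel·d = -72 < 0  ⇒  outside

inside=no margin=2214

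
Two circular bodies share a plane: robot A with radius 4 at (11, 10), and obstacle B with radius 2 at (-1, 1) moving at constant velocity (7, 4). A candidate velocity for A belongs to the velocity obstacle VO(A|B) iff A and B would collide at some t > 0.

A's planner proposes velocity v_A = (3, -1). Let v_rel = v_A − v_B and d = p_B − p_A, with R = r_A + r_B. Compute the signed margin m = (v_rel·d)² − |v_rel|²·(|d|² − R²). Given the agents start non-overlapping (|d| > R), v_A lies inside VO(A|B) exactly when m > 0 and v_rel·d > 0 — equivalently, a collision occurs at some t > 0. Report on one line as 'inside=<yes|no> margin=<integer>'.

d = (-12, -9),  |d|² = 225;  R = 4+2 = 6,  c = 225−6² = 189
v_rel = (-4, -5),  |v_rel|² = 41;  v_rel·d = (-4)·(-12) + (-5)·(-9) = 93
41·t² − 186·t + 189 = 0  ⇒  m = 93² − 41·189 = 900
m = 900 > 0,  v_rel·d = 93 > 0  ⇒  inside

inside=yes margin=900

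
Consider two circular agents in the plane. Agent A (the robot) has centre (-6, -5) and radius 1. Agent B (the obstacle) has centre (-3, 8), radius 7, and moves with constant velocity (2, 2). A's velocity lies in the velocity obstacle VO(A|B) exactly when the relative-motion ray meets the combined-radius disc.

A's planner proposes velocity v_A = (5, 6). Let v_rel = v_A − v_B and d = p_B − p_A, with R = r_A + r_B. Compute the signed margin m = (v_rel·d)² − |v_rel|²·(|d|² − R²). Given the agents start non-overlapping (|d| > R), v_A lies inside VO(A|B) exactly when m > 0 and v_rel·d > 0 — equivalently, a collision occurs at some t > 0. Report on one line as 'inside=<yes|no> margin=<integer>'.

d = (3, 13),  |d|² = 178;  R = 1+7 = 8,  c = 178−8² = 114
v_rel = (3, 4),  |v_rel|² = 25;  v_rel·d = (3)·(3) + (4)·(13) = 61
25·t² − 122·t + 114 = 0  ⇒  m = 61² − 25·114 = 871
m = 871 > 0,  v_rel·d = 61 > 0  ⇒  inside

inside=yes margin=871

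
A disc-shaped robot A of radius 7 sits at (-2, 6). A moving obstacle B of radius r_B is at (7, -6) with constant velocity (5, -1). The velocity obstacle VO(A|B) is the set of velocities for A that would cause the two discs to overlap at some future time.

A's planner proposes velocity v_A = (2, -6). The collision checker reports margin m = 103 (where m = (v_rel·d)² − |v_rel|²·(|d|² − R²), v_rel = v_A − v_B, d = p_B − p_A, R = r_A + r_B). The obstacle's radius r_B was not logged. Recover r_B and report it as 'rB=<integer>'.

m = 103
d = (9, -12);  v_rel = (-3, -5),  |v_rel|² = 34
v_rel×d = (-3)·(-12) − (-5)·(9) = 81
since m = R²·34 − 81²:  R² = (6561 + 103) / 34 = 196
R = √196 = 14  ⇒  r_B = 14 − 7 = 7

rB=7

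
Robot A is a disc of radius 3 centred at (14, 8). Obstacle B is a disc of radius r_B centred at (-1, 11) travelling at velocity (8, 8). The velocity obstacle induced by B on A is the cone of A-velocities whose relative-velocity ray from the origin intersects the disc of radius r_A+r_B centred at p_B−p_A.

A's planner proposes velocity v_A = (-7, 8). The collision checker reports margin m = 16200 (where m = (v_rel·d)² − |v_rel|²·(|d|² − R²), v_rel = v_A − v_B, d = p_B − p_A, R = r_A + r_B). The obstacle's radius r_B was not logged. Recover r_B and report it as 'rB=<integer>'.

m = 16200
d = (-15, 3);  v_rel = (-15, 0),  |v_rel|² = 225
v_rel×d = (-15)·(3) − (0)·(-15) = -45
since m = R²·225 − (-45)²:  R² = (2025 + 16200) / 225 = 81
R = √81 = 9  ⇒  r_B = 9 − 3 = 6

rB=6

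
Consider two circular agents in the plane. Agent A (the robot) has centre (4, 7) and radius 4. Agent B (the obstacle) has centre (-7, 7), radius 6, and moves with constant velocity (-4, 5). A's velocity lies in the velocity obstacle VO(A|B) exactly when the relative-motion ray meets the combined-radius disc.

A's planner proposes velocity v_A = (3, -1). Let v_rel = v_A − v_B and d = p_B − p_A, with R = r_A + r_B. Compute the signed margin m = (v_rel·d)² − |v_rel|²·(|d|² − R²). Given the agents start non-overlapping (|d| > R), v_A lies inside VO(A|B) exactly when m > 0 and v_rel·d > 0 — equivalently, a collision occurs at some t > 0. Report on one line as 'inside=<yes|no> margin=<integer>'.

d = (-11, 0),  |d|² = 121;  R = 4+6 = 10,  c = 121−10² = 21
v_rel = (7, -6),  |v_rel|² = 85;  v_rel·d = (7)·(-11) + (-6)·(0) = -77
85·t² + 154·t + 21 = 0  ⇒  m = (-77)² − 85·21 = 4144
m = 4144 > 0,  v_rel·d = -77 < 0  ⇒  outside

inside=no margin=4144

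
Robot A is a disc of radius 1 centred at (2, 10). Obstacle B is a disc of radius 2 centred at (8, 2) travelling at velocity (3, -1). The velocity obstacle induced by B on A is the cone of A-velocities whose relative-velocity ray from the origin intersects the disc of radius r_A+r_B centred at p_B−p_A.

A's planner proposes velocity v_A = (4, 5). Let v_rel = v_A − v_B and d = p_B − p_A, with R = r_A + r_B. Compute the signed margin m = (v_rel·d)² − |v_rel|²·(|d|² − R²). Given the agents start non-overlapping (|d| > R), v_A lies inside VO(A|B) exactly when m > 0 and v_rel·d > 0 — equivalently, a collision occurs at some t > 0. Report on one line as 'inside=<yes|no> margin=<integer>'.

d = (6, -8),  |d|² = 100;  R = 1+2 = 3,  c = 100−3² = 91
v_rel = (1, 6),  |v_rel|² = 37;  v_rel·d = (1)·(6) + (6)·(-8) = -42
37·t² + 84·t + 91 = 0  ⇒  m = (-42)² − 37·91 = -1603
m = -1603 < 0,  v_rel·d = -42 < 0  ⇒  outside

inside=no margin=-1603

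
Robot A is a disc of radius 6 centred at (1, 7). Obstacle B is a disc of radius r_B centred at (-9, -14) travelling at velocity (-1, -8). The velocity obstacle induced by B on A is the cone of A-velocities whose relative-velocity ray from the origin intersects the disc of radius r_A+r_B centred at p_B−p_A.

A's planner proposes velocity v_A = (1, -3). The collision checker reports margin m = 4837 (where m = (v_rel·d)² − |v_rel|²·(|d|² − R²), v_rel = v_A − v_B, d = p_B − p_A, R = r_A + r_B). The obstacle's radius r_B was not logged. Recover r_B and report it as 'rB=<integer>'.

m = 4837
d = (-10, -21);  v_rel = (2, 5),  |v_rel|² = 29
v_rel×d = (2)·(-21) − (5)·(-10) = 8
since m = R²·29 − 8²:  R² = (64 + 4837) / 29 = 169
R = √169 = 13  ⇒  r_B = 13 − 6 = 7

rB=7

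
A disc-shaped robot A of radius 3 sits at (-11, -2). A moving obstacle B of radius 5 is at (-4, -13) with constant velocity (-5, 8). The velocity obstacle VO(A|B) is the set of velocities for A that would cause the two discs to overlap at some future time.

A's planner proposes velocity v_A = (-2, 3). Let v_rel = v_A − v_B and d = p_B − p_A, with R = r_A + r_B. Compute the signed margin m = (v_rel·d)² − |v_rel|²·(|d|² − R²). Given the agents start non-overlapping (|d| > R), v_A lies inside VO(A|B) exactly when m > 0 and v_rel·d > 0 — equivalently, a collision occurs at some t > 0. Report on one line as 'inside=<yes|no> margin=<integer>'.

d = (7, -11),  |d|² = 170;  R = 3+5 = 8,  c = 170−8² = 106
v_rel = (3, -5),  |v_rel|² = 34;  v_rel·d = (3)·(7) + (-5)·(-11) = 76
34·t² − 152·t + 106 = 0  ⇒  m = 76² − 34·106 = 2172
m = 2172 > 0,  v_rel·d = 76 > 0  ⇒  inside

inside=yes margin=2172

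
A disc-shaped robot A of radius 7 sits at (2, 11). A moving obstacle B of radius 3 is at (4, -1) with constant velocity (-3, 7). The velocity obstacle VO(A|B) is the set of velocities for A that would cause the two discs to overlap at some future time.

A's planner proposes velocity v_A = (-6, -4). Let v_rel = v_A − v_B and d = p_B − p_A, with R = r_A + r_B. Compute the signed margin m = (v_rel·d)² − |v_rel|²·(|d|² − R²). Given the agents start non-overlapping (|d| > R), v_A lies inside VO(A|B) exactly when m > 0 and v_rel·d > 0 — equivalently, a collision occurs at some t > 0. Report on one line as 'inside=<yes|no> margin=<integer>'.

d = (2, -12),  |d|² = 148;  R = 7+3 = 10,  c = 148−10² = 48
v_rel = (-3, -11),  |v_rel|² = 130;  v_rel·d = (-3)·(2) + (-11)·(-12) = 126
130·t² − 252·t + 48 = 0  ⇒  m = 126² − 130·48 = 9636
m = 9636 > 0,  v_rel·d = 126 > 0  ⇒  inside

inside=yes margin=9636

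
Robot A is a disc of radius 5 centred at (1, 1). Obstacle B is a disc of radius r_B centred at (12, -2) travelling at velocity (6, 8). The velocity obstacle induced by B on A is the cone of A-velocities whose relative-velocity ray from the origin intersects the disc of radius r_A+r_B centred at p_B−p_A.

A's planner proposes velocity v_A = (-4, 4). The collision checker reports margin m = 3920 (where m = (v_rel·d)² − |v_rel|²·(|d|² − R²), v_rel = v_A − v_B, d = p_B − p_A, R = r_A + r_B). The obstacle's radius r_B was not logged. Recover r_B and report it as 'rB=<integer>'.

m = 3920
d = (11, -3);  v_rel = (-10, -4),  |v_rel|² = 116
v_rel×d = (-10)·(-3) − (-4)·(11) = 74
since m = R²·116 − 74²:  R² = (5476 + 3920) / 116 = 81
R = √81 = 9  ⇒  r_B = 9 − 5 = 4

rB=4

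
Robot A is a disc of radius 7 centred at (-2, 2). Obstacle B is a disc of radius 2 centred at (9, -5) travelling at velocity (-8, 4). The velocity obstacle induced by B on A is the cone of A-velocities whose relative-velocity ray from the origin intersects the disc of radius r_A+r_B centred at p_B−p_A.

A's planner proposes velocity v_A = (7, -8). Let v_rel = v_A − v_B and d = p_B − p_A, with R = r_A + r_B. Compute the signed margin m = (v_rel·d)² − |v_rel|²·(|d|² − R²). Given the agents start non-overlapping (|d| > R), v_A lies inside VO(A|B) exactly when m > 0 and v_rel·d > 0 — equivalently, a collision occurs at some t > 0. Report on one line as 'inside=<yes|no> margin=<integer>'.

d = (11, -7),  |d|² = 170;  R = 7+2 = 9,  c = 170−9² = 89
v_rel = (15, -12),  |v_rel|² = 369;  v_rel·d = (15)·(11) + (-12)·(-7) = 249
369·t² − 498·t + 89 = 0  ⇒  m = 249² − 369·89 = 29160
m = 29160 > 0,  v_rel·d = 249 > 0  ⇒  inside

inside=yes margin=29160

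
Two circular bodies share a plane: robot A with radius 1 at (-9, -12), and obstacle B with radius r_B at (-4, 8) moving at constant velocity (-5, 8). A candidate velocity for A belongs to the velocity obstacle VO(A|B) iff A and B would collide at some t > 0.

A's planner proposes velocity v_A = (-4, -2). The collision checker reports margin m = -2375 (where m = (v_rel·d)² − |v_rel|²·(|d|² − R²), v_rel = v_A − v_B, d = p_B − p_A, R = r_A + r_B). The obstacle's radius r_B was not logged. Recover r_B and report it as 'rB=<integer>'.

m = -2375
d = (5, 20);  v_rel = (1, -10),  |v_rel|² = 101
v_rel×d = (1)·(20) − (-10)·(5) = 70
since m = R²·101 − 70²:  R² = (4900 + -2375) / 101 = 25
R = √25 = 5  ⇒  r_B = 5 − 1 = 4

rB=4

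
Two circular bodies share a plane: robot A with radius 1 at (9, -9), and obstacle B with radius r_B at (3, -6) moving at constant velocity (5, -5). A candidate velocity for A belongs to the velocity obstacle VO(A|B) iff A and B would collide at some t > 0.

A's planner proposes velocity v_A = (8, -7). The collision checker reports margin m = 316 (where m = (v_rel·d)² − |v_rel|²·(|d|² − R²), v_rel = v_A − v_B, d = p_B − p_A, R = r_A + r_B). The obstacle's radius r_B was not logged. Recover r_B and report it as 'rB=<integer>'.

m = 316
d = (-6, 3);  v_rel = (3, -2),  |v_rel|² = 13
v_rel×d = (3)·(3) − (-2)·(-6) = -3
since m = R²·13 − (-3)²:  R² = (9 + 316) / 13 = 25
R = √25 = 5  ⇒  r_B = 5 − 1 = 4

rB=4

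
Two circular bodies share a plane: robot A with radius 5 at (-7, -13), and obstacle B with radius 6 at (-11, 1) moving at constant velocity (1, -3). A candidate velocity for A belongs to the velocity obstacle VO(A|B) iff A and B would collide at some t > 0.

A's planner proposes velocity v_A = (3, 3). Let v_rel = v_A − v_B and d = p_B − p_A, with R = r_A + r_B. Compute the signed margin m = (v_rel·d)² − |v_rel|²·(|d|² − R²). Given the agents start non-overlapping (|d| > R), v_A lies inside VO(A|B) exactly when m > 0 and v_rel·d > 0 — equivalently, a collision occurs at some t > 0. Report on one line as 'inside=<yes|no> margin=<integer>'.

d = (-4, 14),  |d|² = 212;  R = 5+6 = 11,  c = 212−11² = 91
v_rel = (2, 6),  |v_rel|² = 40;  v_rel·d = (2)·(-4) + (6)·(14) = 76
40·t² − 152·t + 91 = 0  ⇒  m = 76² − 40·91 = 2136
m = 2136 > 0,  v_rel·d = 76 > 0  ⇒  inside

inside=yes margin=2136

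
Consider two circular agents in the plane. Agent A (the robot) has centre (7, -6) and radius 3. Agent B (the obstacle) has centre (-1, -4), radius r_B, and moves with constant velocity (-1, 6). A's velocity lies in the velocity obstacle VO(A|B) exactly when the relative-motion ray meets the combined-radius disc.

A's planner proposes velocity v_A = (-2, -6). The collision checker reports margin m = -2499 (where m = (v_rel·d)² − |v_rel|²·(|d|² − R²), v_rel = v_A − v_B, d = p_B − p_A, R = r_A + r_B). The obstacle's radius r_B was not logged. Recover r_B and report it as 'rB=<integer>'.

m = -2499
d = (-8, 2);  v_rel = (-1, -12),  |v_rel|² = 145
v_rel×d = (-1)·(2) − (-12)·(-8) = -98
since m = R²·145 − (-98)²:  R² = (9604 + -2499) / 145 = 49
R = √49 = 7  ⇒  r_B = 7 − 3 = 4

rB=4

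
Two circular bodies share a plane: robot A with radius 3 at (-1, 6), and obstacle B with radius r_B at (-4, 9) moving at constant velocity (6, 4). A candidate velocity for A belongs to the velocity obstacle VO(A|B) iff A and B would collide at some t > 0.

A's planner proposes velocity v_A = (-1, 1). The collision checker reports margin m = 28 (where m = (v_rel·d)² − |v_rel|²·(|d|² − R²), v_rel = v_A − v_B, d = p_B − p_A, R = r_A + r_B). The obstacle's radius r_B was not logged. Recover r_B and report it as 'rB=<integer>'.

m = 28
d = (-3, 3);  v_rel = (-7, -3),  |v_rel|² = 58
v_rel×d = (-7)·(3) − (-3)·(-3) = -30
since m = R²·58 − (-30)²:  R² = (900 + 28) / 58 = 16
R = √16 = 4  ⇒  r_B = 4 − 3 = 1

rB=1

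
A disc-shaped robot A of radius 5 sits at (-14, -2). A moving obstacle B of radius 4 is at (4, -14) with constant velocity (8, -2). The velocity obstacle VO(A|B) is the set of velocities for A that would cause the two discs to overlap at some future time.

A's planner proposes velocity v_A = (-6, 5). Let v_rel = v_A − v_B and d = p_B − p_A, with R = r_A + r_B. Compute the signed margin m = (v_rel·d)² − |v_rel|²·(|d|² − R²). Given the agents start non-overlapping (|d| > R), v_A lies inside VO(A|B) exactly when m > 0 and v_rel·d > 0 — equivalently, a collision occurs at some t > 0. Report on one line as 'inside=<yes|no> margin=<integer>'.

d = (18, -12),  |d|² = 468;  R = 5+4 = 9,  c = 468−9² = 387
v_rel = (-14, 7),  |v_rel|² = 245;  v_rel·d = (-14)·(18) + (7)·(-12) = -336
245·t² + 672·t + 387 = 0  ⇒  m = (-336)² − 245·387 = 18081
m = 18081 > 0,  v_rel·d = -336 < 0  ⇒  outside

inside=no margin=18081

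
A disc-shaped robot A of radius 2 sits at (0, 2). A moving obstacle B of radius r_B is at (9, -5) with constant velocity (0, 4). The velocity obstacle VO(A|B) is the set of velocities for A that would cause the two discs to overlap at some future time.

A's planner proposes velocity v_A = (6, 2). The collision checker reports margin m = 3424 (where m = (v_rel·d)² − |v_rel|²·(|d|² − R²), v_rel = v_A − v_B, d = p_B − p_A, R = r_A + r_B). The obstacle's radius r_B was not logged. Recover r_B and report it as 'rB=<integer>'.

m = 3424
d = (9, -7);  v_rel = (6, -2),  |v_rel|² = 40
v_rel×d = (6)·(-7) − (-2)·(9) = -24
since m = R²·40 − (-24)²:  R² = (576 + 3424) / 40 = 100
R = √100 = 10  ⇒  r_B = 10 − 2 = 8

rB=8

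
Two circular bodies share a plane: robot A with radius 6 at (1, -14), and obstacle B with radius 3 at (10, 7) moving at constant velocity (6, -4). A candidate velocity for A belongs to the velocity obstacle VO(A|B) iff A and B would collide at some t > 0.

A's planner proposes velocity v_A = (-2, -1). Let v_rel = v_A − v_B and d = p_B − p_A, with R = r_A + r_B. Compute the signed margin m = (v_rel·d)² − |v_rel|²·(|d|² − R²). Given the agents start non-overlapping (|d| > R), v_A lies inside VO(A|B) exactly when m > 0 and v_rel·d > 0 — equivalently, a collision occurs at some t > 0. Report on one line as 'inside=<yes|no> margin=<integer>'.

d = (9, 21),  |d|² = 522;  R = 6+3 = 9,  c = 522−9² = 441
v_rel = (-8, 3),  |v_rel|² = 73;  v_rel·d = (-8)·(9) + (3)·(21) = -9
73·t² + 18·t + 441 = 0  ⇒  m = (-9)² − 73·441 = -32112
m = -32112 < 0,  v_rel·d = -9 < 0  ⇒  outside

inside=no margin=-32112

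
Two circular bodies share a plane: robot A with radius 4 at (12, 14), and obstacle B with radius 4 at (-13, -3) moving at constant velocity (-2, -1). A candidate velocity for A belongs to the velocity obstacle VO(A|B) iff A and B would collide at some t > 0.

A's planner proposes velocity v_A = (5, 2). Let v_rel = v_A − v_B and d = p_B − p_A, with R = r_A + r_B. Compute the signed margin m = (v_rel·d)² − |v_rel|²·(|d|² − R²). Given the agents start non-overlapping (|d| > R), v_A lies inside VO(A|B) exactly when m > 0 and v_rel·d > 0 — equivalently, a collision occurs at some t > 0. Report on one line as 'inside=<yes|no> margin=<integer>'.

d = (-25, -17),  |d|² = 914;  R = 4+4 = 8,  c = 914−8² = 850
v_rel = (7, 3),  |v_rel|² = 58;  v_rel·d = (7)·(-25) + (3)·(-17) = -226
58·t² + 452·t + 850 = 0  ⇒  m = (-226)² − 58·850 = 1776
m = 1776 > 0,  v_rel·d = -226 < 0  ⇒  outside

inside=no margin=1776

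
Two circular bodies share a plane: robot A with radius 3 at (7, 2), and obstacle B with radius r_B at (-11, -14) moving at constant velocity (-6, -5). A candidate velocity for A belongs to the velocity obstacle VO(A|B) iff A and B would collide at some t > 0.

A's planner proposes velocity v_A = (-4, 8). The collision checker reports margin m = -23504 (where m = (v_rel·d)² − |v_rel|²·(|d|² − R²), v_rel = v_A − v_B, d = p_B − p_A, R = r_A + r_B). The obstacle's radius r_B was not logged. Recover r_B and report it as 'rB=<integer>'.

m = -23504
d = (-18, -16);  v_rel = (2, 13),  |v_rel|² = 173
v_rel×d = (2)·(-16) − (13)·(-18) = 202
since m = R²·173 − 202²:  R² = (40804 + -23504) / 173 = 100
R = √100 = 10  ⇒  r_B = 10 − 3 = 7

rB=7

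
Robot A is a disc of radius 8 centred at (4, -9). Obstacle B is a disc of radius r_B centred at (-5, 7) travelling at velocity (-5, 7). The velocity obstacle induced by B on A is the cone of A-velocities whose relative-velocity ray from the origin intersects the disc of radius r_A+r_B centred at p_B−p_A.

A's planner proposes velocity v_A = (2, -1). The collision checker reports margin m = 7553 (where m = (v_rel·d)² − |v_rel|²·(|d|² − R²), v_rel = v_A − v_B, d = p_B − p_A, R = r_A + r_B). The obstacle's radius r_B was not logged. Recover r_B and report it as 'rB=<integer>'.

m = 7553
d = (-9, 16);  v_rel = (7, -8),  |v_rel|² = 113
v_rel×d = (7)·(16) − (-8)·(-9) = 40
since m = R²·113 − 40²:  R² = (1600 + 7553) / 113 = 81
R = √81 = 9  ⇒  r_B = 9 − 8 = 1

rB=1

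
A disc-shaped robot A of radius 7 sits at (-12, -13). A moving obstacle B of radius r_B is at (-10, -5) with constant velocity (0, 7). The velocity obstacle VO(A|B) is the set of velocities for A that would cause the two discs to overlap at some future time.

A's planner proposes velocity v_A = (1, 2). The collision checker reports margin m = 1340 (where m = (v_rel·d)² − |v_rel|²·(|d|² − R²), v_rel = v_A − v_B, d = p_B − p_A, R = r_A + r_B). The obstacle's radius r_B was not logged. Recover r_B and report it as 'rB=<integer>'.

m = 1340
d = (2, 8);  v_rel = (1, -5),  |v_rel|² = 26
v_rel×d = (1)·(8) − (-5)·(2) = 18
since m = R²·26 − 18²:  R² = (324 + 1340) / 26 = 64
R = √64 = 8  ⇒  r_B = 8 − 7 = 1

rB=1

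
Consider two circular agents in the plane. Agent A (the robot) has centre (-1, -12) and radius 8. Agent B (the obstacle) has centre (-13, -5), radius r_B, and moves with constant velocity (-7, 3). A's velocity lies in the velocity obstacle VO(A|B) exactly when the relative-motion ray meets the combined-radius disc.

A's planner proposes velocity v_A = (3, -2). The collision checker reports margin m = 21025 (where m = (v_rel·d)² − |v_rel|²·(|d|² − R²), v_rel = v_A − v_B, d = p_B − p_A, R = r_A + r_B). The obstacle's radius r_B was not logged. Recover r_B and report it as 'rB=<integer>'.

m = 21025
d = (-12, 7);  v_rel = (10, -5),  |v_rel|² = 125
v_rel×d = (10)·(7) − (-5)·(-12) = 10
since m = R²·125 − 10²:  R² = (100 + 21025) / 125 = 169
R = √169 = 13  ⇒  r_B = 13 − 8 = 5

rB=5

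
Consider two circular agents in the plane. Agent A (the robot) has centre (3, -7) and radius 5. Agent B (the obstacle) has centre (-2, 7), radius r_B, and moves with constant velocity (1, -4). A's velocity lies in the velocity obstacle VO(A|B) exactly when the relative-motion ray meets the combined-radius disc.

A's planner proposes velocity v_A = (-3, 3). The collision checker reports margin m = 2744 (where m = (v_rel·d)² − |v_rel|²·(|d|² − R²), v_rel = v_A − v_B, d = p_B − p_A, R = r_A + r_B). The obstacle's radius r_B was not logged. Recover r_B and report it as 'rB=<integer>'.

m = 2744
d = (-5, 14);  v_rel = (-4, 7),  |v_rel|² = 65
v_rel×d = (-4)·(14) − (7)·(-5) = -21
since m = R²·65 − (-21)²:  R² = (441 + 2744) / 65 = 49
R = √49 = 7  ⇒  r_B = 7 − 5 = 2

rB=2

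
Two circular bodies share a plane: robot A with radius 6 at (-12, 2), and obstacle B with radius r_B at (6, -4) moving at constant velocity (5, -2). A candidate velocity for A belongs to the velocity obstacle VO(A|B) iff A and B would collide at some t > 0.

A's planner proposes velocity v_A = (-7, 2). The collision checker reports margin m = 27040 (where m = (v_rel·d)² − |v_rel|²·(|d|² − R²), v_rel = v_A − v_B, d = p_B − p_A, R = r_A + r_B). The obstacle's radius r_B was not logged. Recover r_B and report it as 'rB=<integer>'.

m = 27040
d = (18, -6);  v_rel = (-12, 4),  |v_rel|² = 160
v_rel×d = (-12)·(-6) − (4)·(18) = 0
since m = R²·160 − 0²:  R² = (0 + 27040) / 160 = 169
R = √169 = 13  ⇒  r_B = 13 − 6 = 7

rB=7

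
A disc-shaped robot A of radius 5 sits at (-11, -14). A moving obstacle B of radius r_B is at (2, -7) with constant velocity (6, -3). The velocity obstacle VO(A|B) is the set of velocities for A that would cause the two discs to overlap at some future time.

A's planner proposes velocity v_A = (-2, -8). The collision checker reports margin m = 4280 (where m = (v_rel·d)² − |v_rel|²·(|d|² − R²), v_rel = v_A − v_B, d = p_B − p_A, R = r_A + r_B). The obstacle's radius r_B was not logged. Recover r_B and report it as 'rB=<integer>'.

m = 4280
d = (13, 7);  v_rel = (-8, -5),  |v_rel|² = 89
v_rel×d = (-8)·(7) − (-5)·(13) = 9
since m = R²·89 − 9²:  R² = (81 + 4280) / 89 = 49
R = √49 = 7  ⇒  r_B = 7 − 5 = 2

rB=2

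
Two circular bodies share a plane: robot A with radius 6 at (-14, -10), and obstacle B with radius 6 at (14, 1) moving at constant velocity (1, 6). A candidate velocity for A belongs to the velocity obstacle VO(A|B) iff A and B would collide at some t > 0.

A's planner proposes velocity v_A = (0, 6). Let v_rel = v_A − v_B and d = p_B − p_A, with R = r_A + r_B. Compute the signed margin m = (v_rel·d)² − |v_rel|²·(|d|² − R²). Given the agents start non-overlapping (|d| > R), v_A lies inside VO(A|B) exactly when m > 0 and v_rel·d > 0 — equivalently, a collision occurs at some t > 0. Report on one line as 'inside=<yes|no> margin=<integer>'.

d = (28, 11),  |d|² = 905;  R = 6+6 = 12,  c = 905−12² = 761
v_rel = (-1, 0),  |v_rel|² = 1;  v_rel·d = (-1)·(28) + (0)·(11) = -28
1·t² + 56·t + 761 = 0  ⇒  m = (-28)² − 1·761 = 23
m = 23 > 0,  v_rel·d = -28 < 0  ⇒  outside

inside=no margin=23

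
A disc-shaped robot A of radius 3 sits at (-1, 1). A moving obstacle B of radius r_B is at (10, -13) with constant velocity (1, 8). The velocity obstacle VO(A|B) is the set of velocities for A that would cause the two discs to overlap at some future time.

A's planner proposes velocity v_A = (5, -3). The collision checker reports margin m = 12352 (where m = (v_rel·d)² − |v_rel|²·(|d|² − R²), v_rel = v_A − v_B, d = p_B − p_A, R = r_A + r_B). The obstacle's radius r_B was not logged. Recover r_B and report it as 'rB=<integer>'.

m = 12352
d = (11, -14);  v_rel = (4, -11),  |v_rel|² = 137
v_rel×d = (4)·(-14) − (-11)·(11) = 65
since m = R²·137 − 65²:  R² = (4225 + 12352) / 137 = 121
R = √121 = 11  ⇒  r_B = 11 − 3 = 8

rB=8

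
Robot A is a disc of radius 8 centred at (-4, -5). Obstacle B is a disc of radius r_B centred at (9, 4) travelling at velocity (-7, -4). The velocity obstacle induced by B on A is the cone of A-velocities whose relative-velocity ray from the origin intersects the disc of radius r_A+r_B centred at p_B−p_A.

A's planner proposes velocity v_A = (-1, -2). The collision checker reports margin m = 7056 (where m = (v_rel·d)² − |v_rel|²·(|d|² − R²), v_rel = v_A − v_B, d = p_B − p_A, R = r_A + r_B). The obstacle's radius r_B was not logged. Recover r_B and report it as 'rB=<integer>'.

m = 7056
d = (13, 9);  v_rel = (6, 2),  |v_rel|² = 40
v_rel×d = (6)·(9) − (2)·(13) = 28
since m = R²·40 − 28²:  R² = (784 + 7056) / 40 = 196
R = √196 = 14  ⇒  r_B = 14 − 8 = 6

rB=6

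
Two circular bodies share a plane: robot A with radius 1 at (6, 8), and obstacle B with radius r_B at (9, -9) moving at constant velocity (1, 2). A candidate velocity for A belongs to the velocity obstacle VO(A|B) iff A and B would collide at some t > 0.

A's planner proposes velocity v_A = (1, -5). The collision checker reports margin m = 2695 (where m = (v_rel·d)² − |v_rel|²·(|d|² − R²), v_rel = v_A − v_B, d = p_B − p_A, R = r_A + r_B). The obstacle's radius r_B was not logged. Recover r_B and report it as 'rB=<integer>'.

m = 2695
d = (3, -17);  v_rel = (0, -7),  |v_rel|² = 49
v_rel×d = (0)·(-17) − (-7)·(3) = 21
since m = R²·49 − 21²:  R² = (441 + 2695) / 49 = 64
R = √64 = 8  ⇒  r_B = 8 − 1 = 7

rB=7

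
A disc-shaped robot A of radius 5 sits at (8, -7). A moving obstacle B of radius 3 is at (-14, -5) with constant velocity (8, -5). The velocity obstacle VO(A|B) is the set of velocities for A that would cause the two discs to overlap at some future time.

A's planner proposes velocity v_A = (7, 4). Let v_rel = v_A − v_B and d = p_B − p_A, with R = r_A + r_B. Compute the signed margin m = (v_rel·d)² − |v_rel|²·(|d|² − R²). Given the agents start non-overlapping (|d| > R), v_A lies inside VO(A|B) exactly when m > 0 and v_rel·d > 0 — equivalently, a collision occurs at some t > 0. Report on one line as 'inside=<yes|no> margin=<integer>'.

d = (-22, 2),  |d|² = 488;  R = 5+3 = 8,  c = 488−8² = 424
v_rel = (-1, 9),  |v_rel|² = 82;  v_rel·d = (-1)·(-22) + (9)·(2) = 40
82·t² − 80·t + 424 = 0  ⇒  m = 40² − 82·424 = -33168
m = -33168 < 0,  v_rel·d = 40 > 0  ⇒  outside

inside=no margin=-33168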